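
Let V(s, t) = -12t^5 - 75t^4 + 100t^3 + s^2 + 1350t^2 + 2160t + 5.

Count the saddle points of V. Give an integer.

V separates as a function of s plus a function of t, so ∇V=0 decouples.
∂V/∂s = 2s = 0 at s ∈ {0}; ∂V/∂t = -60(t - 3)(t + 1)(t + 3)(t + 4) = 0 at t ∈ {-4, -3, -1, 3}.
The Hessian is diagonal: diag(V_ss, V_tt). Second derivatives: V_ss(0)=2; V_tt(-4)=1260, V_tt(-3)=-720, V_tt(-1)=1440, V_tt(3)=-10080.
Saddle points occur where the two diagonal entries have opposite signs: (0, -3), (0, 3). Count: 2.

2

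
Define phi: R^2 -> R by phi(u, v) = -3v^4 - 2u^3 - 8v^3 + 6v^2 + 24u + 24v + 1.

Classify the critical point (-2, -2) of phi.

saddle point

The mixed partial ∂²phi/∂u∂v is 0, so the Hessian at any point is diag(phi_uu, phi_vv) = diag(-12u, 12(-3v^2 - 4v + 1)).
At (-2, -2): H = diag(24, -36).
The eigenvalues have opposite signs, so H is indefinite: a saddle point.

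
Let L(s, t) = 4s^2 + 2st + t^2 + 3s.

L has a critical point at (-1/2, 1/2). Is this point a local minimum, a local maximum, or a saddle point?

local minimum

The Hessian of L is constant: H = [[8, 2], [2, 2]].
det(H) = 8·2 − 2² = 12.
det(H) > 0 and tr(H) = 10 > 0, so H is positive definite and the point is a local minimum.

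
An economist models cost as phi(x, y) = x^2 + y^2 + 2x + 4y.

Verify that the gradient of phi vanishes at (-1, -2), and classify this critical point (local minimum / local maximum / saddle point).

∇phi = (2x + 2, 2y + 4); substituting (-1, -2) gives ∇phi = (0, 0), so (-1, -2) is indeed a critical point.
The Hessian of phi is constant: H = [[2, 0], [0, 2]].
det(H) = 2·2 − 0² = 4.
det(H) > 0 and tr(H) = 4 > 0, so H is positive definite and the point is a local minimum.

local minimum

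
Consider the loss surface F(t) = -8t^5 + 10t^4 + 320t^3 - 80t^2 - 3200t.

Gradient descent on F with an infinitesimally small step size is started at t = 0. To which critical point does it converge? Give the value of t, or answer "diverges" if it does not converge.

2

F'(t) = -40(t - 5)(t - 2)(t + 2)(t + 4), so F'(0) = -3200.
Gradient descent moves in the -F' direction, i.e. t is increasing.
The nearest critical point in that direction is t = 2, where F'' = 2880 > 0 (a local minimum). The iterate converges there.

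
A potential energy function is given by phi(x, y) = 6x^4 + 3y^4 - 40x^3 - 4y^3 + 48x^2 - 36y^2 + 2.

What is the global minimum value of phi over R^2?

phi(x,y) separates as P(x) + Q(y) + 2, so its minimum is min P + min Q + 2.
P'(x) = 24x(x - 4)(x - 1) vanishes at x ∈ {0, 1, 4}; Q'(y) = 12y(y - 3)(y + 2) vanishes at y ∈ {-2, 0, 3}.
Local minima of P (where P''>0): P(0)=0, P(4)=-256. Local minima of Q: Q(-2)=-64, Q(3)=-189.
So the global minimum of phi is P(4) + Q(3) + 2 = -256 − 189 + 2 = -443, attained at (4, 3).

-443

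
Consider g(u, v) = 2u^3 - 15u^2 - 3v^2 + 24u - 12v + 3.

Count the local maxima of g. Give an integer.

1

g separates as a function of u plus a function of v, so ∇g=0 decouples.
∂g/∂u = 6(u - 4)(u - 1) = 0 at u ∈ {1, 4}; ∂g/∂v = -6(v + 2) = 0 at v ∈ {-2}.
The Hessian is diagonal: diag(g_uu, g_vv). Second derivatives: g_uu(1)=-18, g_uu(4)=18; g_vv(-2)=-6.
Local maxima occur where both diagonal entries negative: (1, -2). Count: 1.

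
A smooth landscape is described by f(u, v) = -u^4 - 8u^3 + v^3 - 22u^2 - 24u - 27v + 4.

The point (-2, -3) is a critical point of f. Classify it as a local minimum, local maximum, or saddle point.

saddle point

The mixed partial ∂²f/∂u∂v is 0, so the Hessian at any point is diag(f_uu, f_vv) = diag(-4(3u^2 + 12u + 11), 6v).
At (-2, -3): H = diag(4, -18).
The eigenvalues have opposite signs, so H is indefinite: a saddle point.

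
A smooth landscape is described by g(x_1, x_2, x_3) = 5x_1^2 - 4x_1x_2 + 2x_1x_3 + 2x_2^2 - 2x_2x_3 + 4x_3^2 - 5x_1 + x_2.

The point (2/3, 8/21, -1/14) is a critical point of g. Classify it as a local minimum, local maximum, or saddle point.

local minimum

The Hessian is constant: H = [[10, -4, 2], [-4, 4, -2], [2, -2, 8]].
Leading principal minors: Δ₁ = 10, Δ₂ = 24, Δ₃ = 168.
All leading minors are positive, so H is positive definite: a local minimum.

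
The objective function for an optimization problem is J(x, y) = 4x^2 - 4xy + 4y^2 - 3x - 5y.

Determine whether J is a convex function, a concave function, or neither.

J is quadratic, so its Hessian is the constant matrix H = [[8, -4], [-4, 8]].
det(H) = 48, tr(H) = 16.
det(H) > 0 and tr(H) > 0, so H is positive definite everywhere: convex.

convex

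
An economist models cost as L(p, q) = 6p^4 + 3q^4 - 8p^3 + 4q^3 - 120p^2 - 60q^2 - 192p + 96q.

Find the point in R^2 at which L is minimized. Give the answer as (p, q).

(4, -4)

L(p,q) separates as A(p) + B(q), so its minimum is min A + min B.
A'(p) = 24(p - 4)(p + 1)(p + 2) vanishes at p ∈ {-2, -1, 4}; B'(q) = 12(q - 2)(q - 1)(q + 4) vanishes at q ∈ {-4, 1, 2}.
Local minima of A (where A''>0): A(-2)=64, A(4)=-1664. Local minima of B: B(-4)=-832, B(2)=32.
So the global minimum of L is A(4) + B(-4) = -1664 − 832 = -2496, attained at (4, -4).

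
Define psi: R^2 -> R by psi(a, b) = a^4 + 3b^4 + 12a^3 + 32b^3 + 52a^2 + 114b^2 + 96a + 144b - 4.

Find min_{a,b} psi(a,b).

psi(a,b) separates as P(a) + Q(b) − 4, so its minimum is min P + min Q − 4.
P'(a) = 4(a + 2)(a + 3)(a + 4) vanishes at a ∈ {-4, -3, -2}; Q'(b) = 12(b + 1)(b + 3)(b + 4) vanishes at b ∈ {-4, -3, -1}.
Local minima of P (where P''>0): P(-4)=-64, P(-2)=-64. Local minima of Q: Q(-4)=-32, Q(-1)=-59.
So the global minimum of psi is P(-4) + Q(-1) − 4 = -64 − 59 − 4 = -127, attained at (-4, -1).

-127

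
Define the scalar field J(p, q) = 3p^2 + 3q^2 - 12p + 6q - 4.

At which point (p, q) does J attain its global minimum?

J(p,q) separates as A(p) + B(q) − 4, so its minimum is min A + min B − 4.
A'(p) = 6p - 12 vanishes at p ∈ {2}; B'(q) = 6q + 6 vanishes at q ∈ {-1}.
Local minima of A (where A''>0): A(2)=-12. Local minima of B: B(-1)=-3.
So the global minimum of J is A(2) + B(-1) − 4 = -12 − 3 − 4 = -19, attained at (2, -1).

(2, -1)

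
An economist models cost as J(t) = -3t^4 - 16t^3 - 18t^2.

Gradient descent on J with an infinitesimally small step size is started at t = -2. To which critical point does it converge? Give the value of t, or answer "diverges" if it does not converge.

-1

J'(t) = -12t(t + 1)(t + 3), so J'(-2) = -24.
Gradient descent moves in the -J' direction, i.e. t is increasing.
The nearest critical point in that direction is t = -1, where J'' = 24 > 0 (a local minimum). The iterate converges there.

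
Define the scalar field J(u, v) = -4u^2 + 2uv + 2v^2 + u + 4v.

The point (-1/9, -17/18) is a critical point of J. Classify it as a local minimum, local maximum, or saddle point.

saddle point

The Hessian of J is constant: H = [[-8, 2], [2, 4]].
det(H) = (-8)·4 − 2² = -36.
Since det(H) < 0, H is indefinite and the critical point is a saddle point.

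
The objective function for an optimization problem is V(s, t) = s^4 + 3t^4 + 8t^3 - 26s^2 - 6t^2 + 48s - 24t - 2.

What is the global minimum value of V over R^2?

-373

V(s,t) separates as P(s) + Q(t) − 2, so its minimum is min P + min Q − 2.
P'(s) = 4(s - 3)(s - 1)(s + 4) vanishes at s ∈ {-4, 1, 3}; Q'(t) = 12(t - 1)(t + 1)(t + 2) vanishes at t ∈ {-2, -1, 1}.
Local minima of P (where P''>0): P(-4)=-352, P(3)=-9. Local minima of Q: Q(-2)=8, Q(1)=-19.
So the global minimum of V is P(-4) + Q(1) − 2 = -352 − 19 − 2 = -373, attained at (-4, 1).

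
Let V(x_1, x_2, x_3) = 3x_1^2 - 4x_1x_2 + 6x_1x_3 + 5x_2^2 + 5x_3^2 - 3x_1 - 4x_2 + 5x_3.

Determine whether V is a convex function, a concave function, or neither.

V is quadratic, so its Hessian is the constant matrix H = [[6, -4, 6], [-4, 10, 0], [6, 0, 10]].
Leading principal minors: 6, 44, 80.
All positive ⇒ H ≻ 0 ⇒ convex.

convex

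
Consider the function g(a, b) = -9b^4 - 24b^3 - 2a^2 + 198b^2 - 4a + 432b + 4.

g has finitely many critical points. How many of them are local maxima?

g separates as a function of a plus a function of b, so ∇g=0 decouples.
∂g/∂a = -4(a + 1) = 0 at a ∈ {-1}; ∂g/∂b = -36(b - 3)(b + 1)(b + 4) = 0 at b ∈ {-4, -1, 3}.
The Hessian is diagonal: diag(g_aa, g_bb). Second derivatives: g_aa(-1)=-4; g_bb(-4)=-756, g_bb(-1)=432, g_bb(3)=-1008.
Local maxima occur where both diagonal entries negative: (-1, -4), (-1, 3). Count: 2.

2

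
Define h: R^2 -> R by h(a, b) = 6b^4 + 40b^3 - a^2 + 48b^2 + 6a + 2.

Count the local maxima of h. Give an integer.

1

h separates as a function of a plus a function of b, so ∇h=0 decouples.
∂h/∂a = -2(a - 3) = 0 at a ∈ {3}; ∂h/∂b = 24b(b + 1)(b + 4) = 0 at b ∈ {-4, -1, 0}.
The Hessian is diagonal: diag(h_aa, h_bb). Second derivatives: h_aa(3)=-2; h_bb(-4)=288, h_bb(-1)=-72, h_bb(0)=96.
Local maxima occur where both diagonal entries negative: (3, -1). Count: 1.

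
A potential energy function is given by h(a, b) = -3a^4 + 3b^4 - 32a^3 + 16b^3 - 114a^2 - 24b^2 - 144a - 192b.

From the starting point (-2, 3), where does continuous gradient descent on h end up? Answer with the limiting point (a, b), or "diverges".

(-3, 2)

h is separable, so gradient descent decouples: a follows -∂h/∂a, b follows -∂h/∂b.
∂h/∂a = -12(a + 1)(a + 3)(a + 4); at a=-2 this is 24, so a decreases.
∂h/∂b = 12(b - 2)(b + 2)(b + 4); at b=3 this is 420, so b decreases.
a converges to its nearest critical value -3 (a local min of the a-part); b converges to 2. The iterate converges to (-3, 2).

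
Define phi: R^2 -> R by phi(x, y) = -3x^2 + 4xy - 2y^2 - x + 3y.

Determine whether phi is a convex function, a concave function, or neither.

phi is quadratic, so its Hessian is the constant matrix H = [[-6, 4], [4, -4]].
det(H) = 8, tr(H) = -10.
det(H) > 0 and tr(H) < 0, so H is negative definite everywhere: concave.

concave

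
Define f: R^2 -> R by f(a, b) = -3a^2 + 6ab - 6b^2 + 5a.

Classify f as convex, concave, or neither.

concave

f is quadratic, so its Hessian is the constant matrix H = [[-6, 6], [6, -12]].
det(H) = 36, tr(H) = -18.
det(H) > 0 and tr(H) < 0, so H is negative definite everywhere: concave.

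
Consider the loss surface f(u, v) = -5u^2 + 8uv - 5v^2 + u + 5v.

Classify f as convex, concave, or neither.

f is quadratic, so its Hessian is the constant matrix H = [[-10, 8], [8, -10]].
det(H) = 36, tr(H) = -20.
det(H) > 0 and tr(H) < 0, so H is negative definite everywhere: concave.

concave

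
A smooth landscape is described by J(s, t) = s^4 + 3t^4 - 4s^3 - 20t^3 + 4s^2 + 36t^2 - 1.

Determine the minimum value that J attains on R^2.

-1

J(s,t) separates as P(s) + Q(t) − 1, so its minimum is min P + min Q − 1.
P'(s) = 4s(s - 2)(s - 1) vanishes at s ∈ {0, 1, 2}; Q'(t) = 12t(t - 3)(t - 2) vanishes at t ∈ {0, 2, 3}.
Local minima of P (where P''>0): P(0)=0, P(2)=0. Local minima of Q: Q(0)=0, Q(3)=27.
So the global minimum of J is P(0) + Q(0) − 1 = 0 + 0 − 1 = -1, attained at (0, 0).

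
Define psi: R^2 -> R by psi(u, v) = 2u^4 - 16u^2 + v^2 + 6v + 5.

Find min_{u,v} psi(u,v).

psi(u,v) separates as P(u) + Q(v) + 5, so its minimum is min P + min Q + 5.
P'(u) = 8u(u - 2)(u + 2) vanishes at u ∈ {-2, 0, 2}; Q'(v) = 2v + 6 vanishes at v ∈ {-3}.
Local minima of P (where P''>0): P(-2)=-32, P(2)=-32. Local minima of Q: Q(-3)=-9.
So the global minimum of psi is P(-2) + Q(-3) + 5 = -32 − 9 + 5 = -36, attained at (-2, -3).

-36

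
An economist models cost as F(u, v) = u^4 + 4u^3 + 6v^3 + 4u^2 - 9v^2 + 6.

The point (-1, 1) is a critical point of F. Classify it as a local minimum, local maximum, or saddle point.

The mixed partial ∂²F/∂u∂v is 0, so the Hessian at any point is diag(F_uu, F_vv) = diag(4(3u^2 + 6u + 2), 18(2v - 1)).
At (-1, 1): H = diag(-4, 18).
The eigenvalues have opposite signs, so H is indefinite: a saddle point.

saddle point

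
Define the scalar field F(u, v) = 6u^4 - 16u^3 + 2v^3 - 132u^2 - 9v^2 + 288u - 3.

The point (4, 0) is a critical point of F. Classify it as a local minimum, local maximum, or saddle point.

The mixed partial ∂²F/∂u∂v is 0, so the Hessian at any point is diag(F_uu, F_vv) = diag(24(3u^2 - 4u - 11), 6(2v - 3)).
At (4, 0): H = diag(504, -18).
The eigenvalues have opposite signs, so H is indefinite: a saddle point.

saddle point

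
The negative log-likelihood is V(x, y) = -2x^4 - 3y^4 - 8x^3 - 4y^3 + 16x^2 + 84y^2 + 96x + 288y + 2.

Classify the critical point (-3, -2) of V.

saddle point

The mixed partial ∂²V/∂x∂y is 0, so the Hessian at any point is diag(V_xx, V_yy) = diag(8(-3x^2 - 6x + 4), 12(-3y^2 - 2y + 14)).
At (-3, -2): H = diag(-40, 72).
The eigenvalues have opposite signs, so H is indefinite: a saddle point.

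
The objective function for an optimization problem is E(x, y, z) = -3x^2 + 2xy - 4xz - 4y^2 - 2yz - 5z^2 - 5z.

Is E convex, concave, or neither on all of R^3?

concave

E is quadratic, so its Hessian is the constant matrix H = [[-6, 2, -4], [2, -8, -2], [-4, -2, -10]].
Leading principal minors: -6, 44, -256.
Signs alternate −, +, − ⇒ H ≺ 0 ⇒ concave.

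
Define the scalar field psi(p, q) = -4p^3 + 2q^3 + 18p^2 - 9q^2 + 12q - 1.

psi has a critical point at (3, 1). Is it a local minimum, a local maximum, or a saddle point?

local maximum

The mixed partial ∂²psi/∂p∂q is 0, so the Hessian at any point is diag(psi_pp, psi_qq) = diag(12(-2p + 3), 6(2q - 3)).
At (3, 1): H = diag(-36, -6).
Both eigenvalues are negative, so H is negative definite: a local maximum.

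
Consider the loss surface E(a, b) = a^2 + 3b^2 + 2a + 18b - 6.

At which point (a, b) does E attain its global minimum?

(-1, -3)

E(a,b) separates as P(a) + Q(b) − 6, so its minimum is min P + min Q − 6.
P'(a) = 2a + 2 vanishes at a ∈ {-1}; Q'(b) = 6b + 18 vanishes at b ∈ {-3}.
Local minima of P (where P''>0): P(-1)=-1. Local minima of Q: Q(-3)=-27.
So the global minimum of E is P(-1) + Q(-3) − 6 = -1 − 27 − 6 = -34, attained at (-1, -3).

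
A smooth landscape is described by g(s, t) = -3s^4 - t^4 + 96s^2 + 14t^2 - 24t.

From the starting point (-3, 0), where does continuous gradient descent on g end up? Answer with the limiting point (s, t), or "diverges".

g is separable, so gradient descent decouples: s follows -∂g/∂s, t follows -∂g/∂t.
∂g/∂s = -12s(s - 4)(s + 4); at s=-3 this is -252, so s increases.
∂g/∂t = -4(t - 2)(t - 1)(t + 3); at t=0 this is -24, so t increases.
s converges to its nearest critical value 0 (a local min of the s-part); t converges to 1. The iterate converges to (0, 1).

(0, 1)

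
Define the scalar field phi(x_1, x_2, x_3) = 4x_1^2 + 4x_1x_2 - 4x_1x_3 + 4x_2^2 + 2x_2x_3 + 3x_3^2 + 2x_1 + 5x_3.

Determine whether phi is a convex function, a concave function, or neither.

convex

phi is quadratic, so its Hessian is the constant matrix H = [[8, 4, -4], [4, 8, 2], [-4, 2, 6]].
Leading principal minors: 8, 48, 64.
All positive ⇒ H ≻ 0 ⇒ convex.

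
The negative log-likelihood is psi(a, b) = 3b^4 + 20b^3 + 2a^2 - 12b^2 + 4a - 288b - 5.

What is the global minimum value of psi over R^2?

-423

psi(a,b) separates as P(a) + Q(b) − 5, so its minimum is min P + min Q − 5.
P'(a) = 4a + 4 vanishes at a ∈ {-1}; Q'(b) = 12(b - 2)(b + 3)(b + 4) vanishes at b ∈ {-4, -3, 2}.
Local minima of P (where P''>0): P(-1)=-2. Local minima of Q: Q(-4)=448, Q(2)=-416.
So the global minimum of psi is P(-1) + Q(2) − 5 = -2 − 416 − 5 = -423, attained at (-1, 2).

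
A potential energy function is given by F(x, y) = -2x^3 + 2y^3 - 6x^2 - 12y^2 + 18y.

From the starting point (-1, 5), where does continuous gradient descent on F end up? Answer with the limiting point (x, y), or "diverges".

F is separable, so gradient descent decouples: x follows -∂F/∂x, y follows -∂F/∂y.
∂F/∂x = -6x(x + 2); at x=-1 this is 6, so x decreases.
∂F/∂y = 6(y - 3)(y - 1); at y=5 this is 48, so y decreases.
x converges to its nearest critical value -2 (a local min of the x-part); y converges to 3. The iterate converges to (-2, 3).

(-2, 3)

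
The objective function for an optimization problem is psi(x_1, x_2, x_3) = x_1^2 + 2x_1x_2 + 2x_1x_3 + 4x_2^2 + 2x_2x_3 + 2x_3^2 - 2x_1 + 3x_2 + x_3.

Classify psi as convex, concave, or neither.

convex

psi is quadratic, so its Hessian is the constant matrix H = [[2, 2, 2], [2, 8, 2], [2, 2, 4]].
Leading principal minors: 2, 12, 24.
All positive ⇒ H ≻ 0 ⇒ convex.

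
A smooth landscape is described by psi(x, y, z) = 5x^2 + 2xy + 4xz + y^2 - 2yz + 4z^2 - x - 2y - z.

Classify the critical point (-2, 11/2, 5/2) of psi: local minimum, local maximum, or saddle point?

local minimum

The Hessian is constant: H = [[10, 2, 4], [2, 2, -2], [4, -2, 8]].
Leading principal minors: Δ₁ = 10, Δ₂ = 16, Δ₃ = 24.
All leading minors are positive, so H is positive definite: a local minimum.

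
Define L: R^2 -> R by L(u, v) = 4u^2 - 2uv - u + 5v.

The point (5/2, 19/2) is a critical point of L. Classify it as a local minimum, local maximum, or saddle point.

saddle point

The Hessian of L is constant: H = [[8, -2], [-2, 0]].
det(H) = 8·0 − (-2)² = -4.
Since det(H) < 0, H is indefinite and the critical point is a saddle point.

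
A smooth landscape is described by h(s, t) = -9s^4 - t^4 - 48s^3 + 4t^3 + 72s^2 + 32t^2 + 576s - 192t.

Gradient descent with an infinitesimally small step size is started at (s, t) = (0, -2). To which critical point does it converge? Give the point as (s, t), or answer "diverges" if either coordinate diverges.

(-2, 3)

h is separable, so gradient descent decouples: s follows -∂h/∂s, t follows -∂h/∂t.
∂h/∂s = -36(s - 2)(s + 2)(s + 4); at s=0 this is 576, so s decreases.
∂h/∂t = -4(t - 4)(t - 3)(t + 4); at t=-2 this is -240, so t increases.
s converges to its nearest critical value -2 (a local min of the s-part); t converges to 3. The iterate converges to (-2, 3).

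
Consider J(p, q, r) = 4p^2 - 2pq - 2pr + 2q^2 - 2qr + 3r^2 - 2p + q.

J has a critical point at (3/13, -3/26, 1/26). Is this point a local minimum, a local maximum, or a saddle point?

The Hessian is constant: H = [[8, -2, -2], [-2, 4, -2], [-2, -2, 6]].
Leading principal minors: Δ₁ = 8, Δ₂ = 28, Δ₃ = 104.
All leading minors are positive, so H is positive definite: a local minimum.

local minimum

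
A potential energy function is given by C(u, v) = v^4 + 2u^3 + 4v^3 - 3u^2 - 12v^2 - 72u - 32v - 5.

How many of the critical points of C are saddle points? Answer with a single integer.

3

C separates as a function of u plus a function of v, so ∇C=0 decouples.
∂C/∂u = 6(u - 4)(u + 3) = 0 at u ∈ {-3, 4}; ∂C/∂v = 4(v - 2)(v + 1)(v + 4) = 0 at v ∈ {-4, -1, 2}.
The Hessian is diagonal: diag(C_uu, C_vv). Second derivatives: C_uu(-3)=-42, C_uu(4)=42; C_vv(-4)=72, C_vv(-1)=-36, C_vv(2)=72.
Saddle points occur where the two diagonal entries have opposite signs: (-3, -4), (-3, 2), (4, -1). Count: 3.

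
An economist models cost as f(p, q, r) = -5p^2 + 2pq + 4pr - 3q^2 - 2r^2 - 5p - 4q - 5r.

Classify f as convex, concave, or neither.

concave

f is quadratic, so its Hessian is the constant matrix H = [[-10, 2, 4], [2, -6, 0], [4, 0, -4]].
Leading principal minors: -10, 56, -128.
Signs alternate −, +, − ⇒ H ≺ 0 ⇒ concave.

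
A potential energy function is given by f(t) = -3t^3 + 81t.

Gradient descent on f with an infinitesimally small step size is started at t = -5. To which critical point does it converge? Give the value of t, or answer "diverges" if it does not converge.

-3

f'(t) = -9(t - 3)(t + 3), so f'(-5) = -144.
Gradient descent moves in the -f' direction, i.e. t is increasing.
The nearest critical point in that direction is t = -3, where f'' = 54 > 0 (a local minimum). The iterate converges there.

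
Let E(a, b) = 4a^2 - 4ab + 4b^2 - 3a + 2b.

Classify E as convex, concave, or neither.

E is quadratic, so its Hessian is the constant matrix H = [[8, -4], [-4, 8]].
det(H) = 48, tr(H) = 16.
det(H) > 0 and tr(H) > 0, so H is positive definite everywhere: convex.

convex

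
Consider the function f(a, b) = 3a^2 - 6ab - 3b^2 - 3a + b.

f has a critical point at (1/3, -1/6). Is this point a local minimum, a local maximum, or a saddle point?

saddle point

The Hessian of f is constant: H = [[6, -6], [-6, -6]].
det(H) = 6·(-6) − (-6)² = -72.
Since det(H) < 0, H is indefinite and the critical point is a saddle point.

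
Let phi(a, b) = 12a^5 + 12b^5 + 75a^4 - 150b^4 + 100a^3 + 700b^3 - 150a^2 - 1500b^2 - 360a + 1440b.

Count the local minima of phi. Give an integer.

4

phi separates as a function of a plus a function of b, so ∇phi=0 decouples.
∂phi/∂a = 60(a - 1)(a + 1)(a + 2)(a + 3) = 0 at a ∈ {-3, -2, -1, 1}; ∂phi/∂b = 60(b - 4)(b - 3)(b - 2)(b - 1) = 0 at b ∈ {1, 2, 3, 4}.
The Hessian is diagonal: diag(phi_aa, phi_bb). Second derivatives: phi_aa(-3)=-480, phi_aa(-2)=180, phi_aa(-1)=-240, phi_aa(1)=1440; phi_bb(1)=-360, phi_bb(2)=120, phi_bb(3)=-120, phi_bb(4)=360.
Local minima occur where both diagonal entries positive: (-2, 2), (-2, 4), (1, 2), (1, 4). Count: 4.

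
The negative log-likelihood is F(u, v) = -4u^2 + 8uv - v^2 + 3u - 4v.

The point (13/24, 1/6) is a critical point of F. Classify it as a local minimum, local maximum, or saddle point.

The Hessian of F is constant: H = [[-8, 8], [8, -2]].
det(H) = (-8)·(-2) − 8² = -48.
Since det(H) < 0, H is indefinite and the critical point is a saddle point.

saddle point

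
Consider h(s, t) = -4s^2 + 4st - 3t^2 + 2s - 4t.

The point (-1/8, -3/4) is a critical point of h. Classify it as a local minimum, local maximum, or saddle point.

local maximum

The Hessian of h is constant: H = [[-8, 4], [4, -6]].
det(H) = (-8)·(-6) − 4² = 32.
det(H) > 0 and tr(H) = -14 < 0, so H is negative definite and the point is a local maximum.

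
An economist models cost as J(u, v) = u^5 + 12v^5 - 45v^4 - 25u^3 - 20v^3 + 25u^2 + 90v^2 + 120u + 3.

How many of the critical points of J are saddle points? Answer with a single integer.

J separates as a function of u plus a function of v, so ∇J=0 decouples.
∂J/∂u = 5(u - 3)(u - 2)(u + 1)(u + 4) = 0 at u ∈ {-4, -1, 2, 3}; ∂J/∂v = 60v(v - 3)(v - 1)(v + 1) = 0 at v ∈ {-1, 0, 1, 3}.
The Hessian is diagonal: diag(J_uu, J_vv). Second derivatives: J_uu(-4)=-630, J_uu(-1)=180, J_uu(2)=-90, J_uu(3)=140; J_vv(-1)=-480, J_vv(0)=180, J_vv(1)=-240, J_vv(3)=1440.
Saddle points occur where the two diagonal entries have opposite signs: (-4, 0), (-4, 3), (-1, -1), (-1, 1), (2, 0), (2, 3), (3, -1), (3, 1). Count: 8.

8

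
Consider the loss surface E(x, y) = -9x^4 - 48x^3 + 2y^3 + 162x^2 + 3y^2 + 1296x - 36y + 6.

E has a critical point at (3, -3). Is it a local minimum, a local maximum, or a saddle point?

local maximum

The mixed partial ∂²E/∂x∂y is 0, so the Hessian at any point is diag(E_xx, E_yy) = diag(36(-3x^2 - 8x + 9), 6(2y + 1)).
At (3, -3): H = diag(-1512, -30).
Both eigenvalues are negative, so H is negative definite: a local maximum.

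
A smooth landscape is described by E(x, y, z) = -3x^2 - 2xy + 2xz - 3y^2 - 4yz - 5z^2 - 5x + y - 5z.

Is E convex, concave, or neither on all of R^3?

concave

E is quadratic, so its Hessian is the constant matrix H = [[-6, -2, 2], [-2, -6, -4], [2, -4, -10]].
Leading principal minors: -6, 32, -168.
Signs alternate −, +, − ⇒ H ≺ 0 ⇒ concave.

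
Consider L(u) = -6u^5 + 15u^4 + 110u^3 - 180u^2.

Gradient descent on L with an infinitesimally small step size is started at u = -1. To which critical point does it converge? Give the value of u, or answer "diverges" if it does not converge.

L'(u) = -30u(u - 4)(u - 1)(u + 3), so L'(-1) = 600.
Gradient descent moves in the -L' direction, i.e. u is decreasing.
The nearest critical point in that direction is u = -3, where L'' = 2520 > 0 (a local minimum). The iterate converges there.

-3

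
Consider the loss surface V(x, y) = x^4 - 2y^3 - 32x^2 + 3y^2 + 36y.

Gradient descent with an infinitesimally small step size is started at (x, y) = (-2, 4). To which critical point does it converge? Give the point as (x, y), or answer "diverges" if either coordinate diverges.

V is separable, so gradient descent decouples: x follows -∂V/∂x, y follows -∂V/∂y.
∂V/∂x = 4x(x - 4)(x + 4); at x=-2 this is 96, so x decreases.
∂V/∂y = -6(y - 3)(y + 2); at y=4 this is -36, so y increases.
The y-coordinate has no critical point in that direction and runs off to infinity.

diverges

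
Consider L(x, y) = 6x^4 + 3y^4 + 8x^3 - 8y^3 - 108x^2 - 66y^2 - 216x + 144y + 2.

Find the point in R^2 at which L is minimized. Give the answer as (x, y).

(3, -3)

L(x,y) separates as P(x) + Q(y) + 2, so its minimum is min P + min Q + 2.
P'(x) = 24(x - 3)(x + 1)(x + 3) vanishes at x ∈ {-3, -1, 3}; Q'(y) = 12(y - 4)(y - 1)(y + 3) vanishes at y ∈ {-3, 1, 4}.
Local minima of P (where P''>0): P(-3)=-54, P(3)=-918. Local minima of Q: Q(-3)=-567, Q(4)=-224.
So the global minimum of L is P(3) + Q(-3) + 2 = -918 − 567 + 2 = -1483, attained at (3, -3).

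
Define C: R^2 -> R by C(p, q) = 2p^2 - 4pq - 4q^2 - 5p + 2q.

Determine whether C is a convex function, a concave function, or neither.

neither

C is quadratic, so its Hessian is the constant matrix H = [[4, -4], [-4, -8]].
det(H) = -48, tr(H) = -4.
det(H) < 0, so H is indefinite: neither convex nor concave.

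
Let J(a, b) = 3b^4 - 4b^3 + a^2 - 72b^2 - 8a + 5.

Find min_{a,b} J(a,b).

J(a,b) separates as P(a) + Q(b) + 5, so its minimum is min P + min Q + 5.
P'(a) = 2a - 8 vanishes at a ∈ {4}; Q'(b) = 12b(b - 4)(b + 3) vanishes at b ∈ {-3, 0, 4}.
Local minima of P (where P''>0): P(4)=-16. Local minima of Q: Q(-3)=-297, Q(4)=-640.
So the global minimum of J is P(4) + Q(4) + 5 = -16 − 640 + 5 = -651, attained at (4, 4).

-651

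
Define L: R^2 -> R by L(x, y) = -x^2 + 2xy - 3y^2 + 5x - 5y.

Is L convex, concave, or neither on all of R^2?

concave

L is quadratic, so its Hessian is the constant matrix H = [[-2, 2], [2, -6]].
det(H) = 8, tr(H) = -8.
det(H) > 0 and tr(H) < 0, so H is negative definite everywhere: concave.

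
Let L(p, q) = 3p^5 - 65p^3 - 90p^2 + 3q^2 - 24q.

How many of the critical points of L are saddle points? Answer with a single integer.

2

L separates as a function of p plus a function of q, so ∇L=0 decouples.
∂L/∂p = 15p(p - 4)(p + 1)(p + 3) = 0 at p ∈ {-3, -1, 0, 4}; ∂L/∂q = 6(q - 4) = 0 at q ∈ {4}.
The Hessian is diagonal: diag(L_pp, L_qq). Second derivatives: L_pp(-3)=-630, L_pp(-1)=150, L_pp(0)=-180, L_pp(4)=2100; L_qq(4)=6.
Saddle points occur where the two diagonal entries have opposite signs: (-3, 4), (0, 4). Count: 2.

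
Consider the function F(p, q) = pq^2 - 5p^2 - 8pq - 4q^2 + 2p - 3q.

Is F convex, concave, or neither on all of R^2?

The term pq^2 is cubic, so the Hessian is not constant.
∂²F/∂q² = 2p - 8, which takes both signs as p varies (negative for sufficiently negative p). A diagonal entry of the Hessian changing sign means the Hessian is neither positive- nor negative-semidefinite on all of R^2.

neither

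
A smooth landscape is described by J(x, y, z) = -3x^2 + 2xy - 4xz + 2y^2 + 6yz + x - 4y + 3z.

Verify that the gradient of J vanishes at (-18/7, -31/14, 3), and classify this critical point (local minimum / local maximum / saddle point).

∇J = (-6x + 2y - 4z + 1, 2x + 4y + 6z - 4, -4x + 6y + 3); substituting (-18/7, -31/14, 3) gives ∇J = (0, 0, 0), so (-18/7, -31/14, 3) is indeed a critical point.
The Hessian is constant: H = [[-6, 2, -4], [2, 4, 6], [-4, 6, 0]].
Leading principal minors: Δ₁ = -6, Δ₂ = -28, Δ₃ = 56.
The minors fit neither the all-positive nor the alternating-sign pattern, so H is indefinite: a saddle point.

saddle point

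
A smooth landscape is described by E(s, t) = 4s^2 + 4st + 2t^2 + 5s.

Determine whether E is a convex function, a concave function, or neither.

convex

E is quadratic, so its Hessian is the constant matrix H = [[8, 4], [4, 4]].
det(H) = 16, tr(H) = 12.
det(H) > 0 and tr(H) > 0, so H is positive definite everywhere: convex.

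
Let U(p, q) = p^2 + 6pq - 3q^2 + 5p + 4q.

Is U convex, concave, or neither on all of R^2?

neither

U is quadratic, so its Hessian is the constant matrix H = [[2, 6], [6, -6]].
det(H) = -48, tr(H) = -4.
det(H) < 0, so H is indefinite: neither convex nor concave.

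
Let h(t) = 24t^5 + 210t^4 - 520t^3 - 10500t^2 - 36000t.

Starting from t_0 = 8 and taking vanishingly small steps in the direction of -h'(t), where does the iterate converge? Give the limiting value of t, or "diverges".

h'(t) = 120(t - 5)(t + 3)(t + 4)(t + 5), so h'(8) = 617760.
Gradient descent moves in the -h' direction, i.e. t is decreasing.
The nearest critical point in that direction is t = 5, where h'' = 86400 > 0 (a local minimum). The iterate converges there.

5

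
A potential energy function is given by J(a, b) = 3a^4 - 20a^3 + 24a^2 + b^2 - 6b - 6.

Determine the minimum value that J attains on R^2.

-143

J(a,b) separates as P(a) + Q(b) − 6, so its minimum is min P + min Q − 6.
P'(a) = 12a(a - 4)(a - 1) vanishes at a ∈ {0, 1, 4}; Q'(b) = 2b - 6 vanishes at b ∈ {3}.
Local minima of P (where P''>0): P(0)=0, P(4)=-128. Local minima of Q: Q(3)=-9.
So the global minimum of J is P(4) + Q(3) − 6 = -128 − 9 − 6 = -143, attained at (4, 3).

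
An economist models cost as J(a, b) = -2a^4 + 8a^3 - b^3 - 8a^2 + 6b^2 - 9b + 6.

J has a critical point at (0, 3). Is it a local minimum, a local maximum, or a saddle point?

local maximum

The mixed partial ∂²J/∂a∂b is 0, so the Hessian at any point is diag(J_aa, J_bb) = diag(8(-3a^2 + 6a - 2), 6(-b + 2)).
At (0, 3): H = diag(-16, -6).
Both eigenvalues are negative, so H is negative definite: a local maximum.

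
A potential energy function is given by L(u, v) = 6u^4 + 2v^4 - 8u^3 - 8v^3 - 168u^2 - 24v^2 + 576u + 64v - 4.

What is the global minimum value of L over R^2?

-3076

L(u,v) separates as P(u) + Q(v) − 4, so its minimum is min P + min Q − 4.
P'(u) = 24(u - 3)(u - 2)(u + 4) vanishes at u ∈ {-4, 2, 3}; Q'(v) = 8(v - 4)(v - 1)(v + 2) vanishes at v ∈ {-2, 1, 4}.
Local minima of P (where P''>0): P(-4)=-2944, P(3)=486. Local minima of Q: Q(-2)=-128, Q(4)=-128.
So the global minimum of L is P(-4) + Q(-2) − 4 = -2944 − 128 − 4 = -3076, attained at (-4, -2).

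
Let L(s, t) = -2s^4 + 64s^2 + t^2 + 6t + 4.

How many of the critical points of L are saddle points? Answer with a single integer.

L separates as a function of s plus a function of t, so ∇L=0 decouples.
∂L/∂s = -8s(s - 4)(s + 4) = 0 at s ∈ {-4, 0, 4}; ∂L/∂t = 2(t + 3) = 0 at t ∈ {-3}.
The Hessian is diagonal: diag(L_ss, L_tt). Second derivatives: L_ss(-4)=-256, L_ss(0)=128, L_ss(4)=-256; L_tt(-3)=2.
Saddle points occur where the two diagonal entries have opposite signs: (-4, -3), (4, -3). Count: 2.

2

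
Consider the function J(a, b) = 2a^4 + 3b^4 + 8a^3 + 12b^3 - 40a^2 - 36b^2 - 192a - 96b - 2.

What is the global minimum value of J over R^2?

-752

J(a,b) separates as P(a) + Q(b) − 2, so its minimum is min P + min Q − 2.
P'(a) = 8(a - 3)(a + 2)(a + 4) vanishes at a ∈ {-4, -2, 3}; Q'(b) = 12(b - 2)(b + 1)(b + 4) vanishes at b ∈ {-4, -1, 2}.
Local minima of P (where P''>0): P(-4)=128, P(3)=-558. Local minima of Q: Q(-4)=-192, Q(2)=-192.
So the global minimum of J is P(3) + Q(-4) − 2 = -558 − 192 − 2 = -752, attained at (3, -4).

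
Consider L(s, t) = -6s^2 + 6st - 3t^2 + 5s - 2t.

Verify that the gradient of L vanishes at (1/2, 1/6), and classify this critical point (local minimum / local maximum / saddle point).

∇L = (-12s + 6t + 5, 6s - 6t - 2); substituting (1/2, 1/6) gives ∇L = (0, 0), so (1/2, 1/6) is indeed a critical point.
The Hessian of L is constant: H = [[-12, 6], [6, -6]].
det(H) = (-12)·(-6) − 6² = 36.
det(H) > 0 and tr(H) = -18 < 0, so H is negative definite and the point is a local maximum.

local maximum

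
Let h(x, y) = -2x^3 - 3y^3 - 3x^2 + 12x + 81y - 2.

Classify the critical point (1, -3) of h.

saddle point

The mixed partial ∂²h/∂x∂y is 0, so the Hessian at any point is diag(h_xx, h_yy) = diag(-6(2x + 1), -18y).
At (1, -3): H = diag(-18, 54).
The eigenvalues have opposite signs, so H is indefinite: a saddle point.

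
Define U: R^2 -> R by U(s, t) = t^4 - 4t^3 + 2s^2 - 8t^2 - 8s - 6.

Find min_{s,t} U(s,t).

-142

U(s,t) separates as P(s) + Q(t) − 6, so its minimum is min P + min Q − 6.
P'(s) = 4s - 8 vanishes at s ∈ {2}; Q'(t) = 4t(t - 4)(t + 1) vanishes at t ∈ {-1, 0, 4}.
Local minima of P (where P''>0): P(2)=-8. Local minima of Q: Q(-1)=-3, Q(4)=-128.
So the global minimum of U is P(2) + Q(4) − 6 = -8 − 128 − 6 = -142, attained at (2, 4).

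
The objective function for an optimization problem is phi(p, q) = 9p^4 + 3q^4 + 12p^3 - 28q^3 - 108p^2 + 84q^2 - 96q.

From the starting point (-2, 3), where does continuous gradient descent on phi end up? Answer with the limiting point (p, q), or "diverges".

(-3, 4)

phi is separable, so gradient descent decouples: p follows -∂phi/∂p, q follows -∂phi/∂q.
∂phi/∂p = 36p(p - 2)(p + 3); at p=-2 this is 288, so p decreases.
∂phi/∂q = 12(q - 4)(q - 2)(q - 1); at q=3 this is -24, so q increases.
p converges to its nearest critical value -3 (a local min of the p-part); q converges to 4. The iterate converges to (-3, 4).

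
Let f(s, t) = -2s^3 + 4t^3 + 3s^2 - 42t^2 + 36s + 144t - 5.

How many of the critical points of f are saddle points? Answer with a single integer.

2

f separates as a function of s plus a function of t, so ∇f=0 decouples.
∂f/∂s = -6(s - 3)(s + 2) = 0 at s ∈ {-2, 3}; ∂f/∂t = 12(t - 4)(t - 3) = 0 at t ∈ {3, 4}.
The Hessian is diagonal: diag(f_ss, f_tt). Second derivatives: f_ss(-2)=30, f_ss(3)=-30; f_tt(3)=-12, f_tt(4)=12.
Saddle points occur where the two diagonal entries have opposite signs: (-2, 3), (3, 4). Count: 2.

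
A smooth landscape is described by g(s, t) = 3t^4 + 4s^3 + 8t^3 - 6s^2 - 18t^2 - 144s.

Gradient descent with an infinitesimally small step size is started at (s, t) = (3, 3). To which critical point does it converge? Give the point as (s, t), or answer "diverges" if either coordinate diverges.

g is separable, so gradient descent decouples: s follows -∂g/∂s, t follows -∂g/∂t.
∂g/∂s = 12(s - 4)(s + 3); at s=3 this is -72, so s increases.
∂g/∂t = 12t(t - 1)(t + 3); at t=3 this is 432, so t decreases.
s converges to its nearest critical value 4 (a local min of the s-part); t converges to 1. The iterate converges to (4, 1).

(4, 1)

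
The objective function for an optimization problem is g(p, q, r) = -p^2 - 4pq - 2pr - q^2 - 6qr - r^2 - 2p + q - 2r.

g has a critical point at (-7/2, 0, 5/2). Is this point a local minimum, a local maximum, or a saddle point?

saddle point

The Hessian is constant: H = [[-2, -4, -2], [-4, -2, -6], [-2, -6, -2]].
Leading principal minors: Δ₁ = -2, Δ₂ = -12, Δ₃ = 8.
The minors fit neither the all-positive nor the alternating-sign pattern, so H is indefinite: a saddle point.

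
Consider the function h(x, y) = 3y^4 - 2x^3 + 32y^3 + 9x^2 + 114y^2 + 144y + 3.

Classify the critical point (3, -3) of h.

local maximum

The mixed partial ∂²h/∂x∂y is 0, so the Hessian at any point is diag(h_xx, h_yy) = diag(6(-2x + 3), 12(3y^2 + 16y + 19)).
At (3, -3): H = diag(-18, -24).
Both eigenvalues are negative, so H is negative definite: a local maximum.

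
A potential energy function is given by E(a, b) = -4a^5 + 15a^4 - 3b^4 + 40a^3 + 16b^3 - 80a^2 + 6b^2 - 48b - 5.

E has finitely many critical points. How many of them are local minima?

E separates as a function of a plus a function of b, so ∇E=0 decouples.
∂E/∂a = -20a(a - 4)(a - 1)(a + 2) = 0 at a ∈ {-2, 0, 1, 4}; ∂E/∂b = -12(b - 4)(b - 1)(b + 1) = 0 at b ∈ {-1, 1, 4}.
The Hessian is diagonal: diag(E_aa, E_bb). Second derivatives: E_aa(-2)=720, E_aa(0)=-160, E_aa(1)=180, E_aa(4)=-1440; E_bb(-1)=-120, E_bb(1)=72, E_bb(4)=-180.
Local minima occur where both diagonal entries positive: (-2, 1), (1, 1). Count: 2.

2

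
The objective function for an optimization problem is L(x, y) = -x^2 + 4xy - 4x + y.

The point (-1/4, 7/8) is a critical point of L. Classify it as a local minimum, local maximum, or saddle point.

saddle point

The Hessian of L is constant: H = [[-2, 4], [4, 0]].
det(H) = (-2)·0 − 4² = -16.
Since det(H) < 0, H is indefinite and the critical point is a saddle point.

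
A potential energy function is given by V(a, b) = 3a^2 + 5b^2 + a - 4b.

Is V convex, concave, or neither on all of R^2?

V is quadratic, so its Hessian is the constant matrix H = [[6, 0], [0, 10]].
det(H) = 60, tr(H) = 16.
det(H) > 0 and tr(H) > 0, so H is positive definite everywhere: convex.

convex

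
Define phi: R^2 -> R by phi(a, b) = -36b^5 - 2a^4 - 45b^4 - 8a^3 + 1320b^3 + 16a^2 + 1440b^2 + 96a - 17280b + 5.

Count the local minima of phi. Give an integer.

phi separates as a function of a plus a function of b, so ∇phi=0 decouples.
∂phi/∂a = -8(a - 2)(a + 2)(a + 3) = 0 at a ∈ {-3, -2, 2}; ∂phi/∂b = -180(b - 4)(b - 2)(b + 3)(b + 4) = 0 at b ∈ {-4, -3, 2, 4}.
The Hessian is diagonal: diag(phi_aa, phi_bb). Second derivatives: phi_aa(-3)=-40, phi_aa(-2)=32, phi_aa(2)=-160; phi_bb(-4)=8640, phi_bb(-3)=-6300, phi_bb(2)=10800, phi_bb(4)=-20160.
Local minima occur where both diagonal entries positive: (-2, -4), (-2, 2). Count: 2.

2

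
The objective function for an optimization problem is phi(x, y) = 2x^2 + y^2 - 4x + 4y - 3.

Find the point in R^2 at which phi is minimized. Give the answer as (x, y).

(1, -2)

phi(x,y) separates as P(x) + Q(y) − 3, so its minimum is min P + min Q − 3.
P'(x) = 4x - 4 vanishes at x ∈ {1}; Q'(y) = 2y + 4 vanishes at y ∈ {-2}.
Local minima of P (where P''>0): P(1)=-2. Local minima of Q: Q(-2)=-4.
So the global minimum of phi is P(1) + Q(-2) − 3 = -2 − 4 − 3 = -9, attained at (1, -2).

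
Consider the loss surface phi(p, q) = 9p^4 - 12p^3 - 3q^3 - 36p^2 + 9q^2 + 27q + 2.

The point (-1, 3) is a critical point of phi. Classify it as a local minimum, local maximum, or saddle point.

saddle point

The mixed partial ∂²phi/∂p∂q is 0, so the Hessian at any point is diag(phi_pp, phi_qq) = diag(36(3p^2 - 2p - 2), 18(-q + 1)).
At (-1, 3): H = diag(108, -36).
The eigenvalues have opposite signs, so H is indefinite: a saddle point.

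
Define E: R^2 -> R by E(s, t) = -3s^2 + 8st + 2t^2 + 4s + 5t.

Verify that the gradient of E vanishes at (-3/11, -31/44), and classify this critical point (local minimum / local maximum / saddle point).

saddle point

∇E = (-6s + 8t + 4, 8s + 4t + 5); substituting (-3/11, -31/44) gives ∇E = (0, 0), so (-3/11, -31/44) is indeed a critical point.
The Hessian of E is constant: H = [[-6, 8], [8, 4]].
det(H) = (-6)·4 − 8² = -88.
Since det(H) < 0, H is indefinite and the critical point is a saddle point.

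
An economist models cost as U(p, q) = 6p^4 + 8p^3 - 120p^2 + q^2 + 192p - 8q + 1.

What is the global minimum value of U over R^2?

U(p,q) separates as A(p) + B(q) + 1, so its minimum is min A + min B + 1.
A'(p) = 24(p - 2)(p - 1)(p + 4) vanishes at p ∈ {-4, 1, 2}; B'(q) = 2q - 8 vanishes at q ∈ {4}.
Local minima of A (where A''>0): A(-4)=-1664, A(2)=64. Local minima of B: B(4)=-16.
So the global minimum of U is A(-4) + B(4) + 1 = -1664 − 16 + 1 = -1679, attained at (-4, 4).

-1679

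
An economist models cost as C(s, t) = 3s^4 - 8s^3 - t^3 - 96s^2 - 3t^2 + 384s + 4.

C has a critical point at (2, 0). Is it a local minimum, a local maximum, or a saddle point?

The mixed partial ∂²C/∂s∂t is 0, so the Hessian at any point is diag(C_ss, C_tt) = diag(12(3s^2 - 4s - 16), -6(t + 1)).
At (2, 0): H = diag(-144, -6).
Both eigenvalues are negative, so H is negative definite: a local maximum.

local maximum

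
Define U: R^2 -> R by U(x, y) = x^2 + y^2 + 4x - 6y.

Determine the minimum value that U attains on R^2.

U(x,y) separates as P(x) + Q(y), so its minimum is min P + min Q.
P'(x) = 2x + 4 vanishes at x ∈ {-2}; Q'(y) = 2y - 6 vanishes at y ∈ {3}.
Local minima of P (where P''>0): P(-2)=-4. Local minima of Q: Q(3)=-9.
So the global minimum of U is P(-2) + Q(3) = -4 − 9 = -13, attained at (-2, 3).

-13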